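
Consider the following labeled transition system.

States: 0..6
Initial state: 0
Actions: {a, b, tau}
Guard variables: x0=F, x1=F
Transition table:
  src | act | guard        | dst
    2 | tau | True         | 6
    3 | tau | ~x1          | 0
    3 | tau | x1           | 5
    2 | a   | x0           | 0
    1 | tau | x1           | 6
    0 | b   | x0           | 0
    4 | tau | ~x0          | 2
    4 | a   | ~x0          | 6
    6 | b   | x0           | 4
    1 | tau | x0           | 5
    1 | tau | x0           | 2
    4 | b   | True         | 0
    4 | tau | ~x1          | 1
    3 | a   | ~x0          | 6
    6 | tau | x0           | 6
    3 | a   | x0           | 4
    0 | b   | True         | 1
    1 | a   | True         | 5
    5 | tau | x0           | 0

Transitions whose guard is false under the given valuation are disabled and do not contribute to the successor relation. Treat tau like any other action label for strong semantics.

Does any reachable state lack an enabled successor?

R = {0,1,5}
  0: b→1  [1 exit(s)]
  1: a→5  [1 exit(s)]
  5: ∅  [deadlock]
Path to 5: b·a

Answer: DEADLOCK at state 5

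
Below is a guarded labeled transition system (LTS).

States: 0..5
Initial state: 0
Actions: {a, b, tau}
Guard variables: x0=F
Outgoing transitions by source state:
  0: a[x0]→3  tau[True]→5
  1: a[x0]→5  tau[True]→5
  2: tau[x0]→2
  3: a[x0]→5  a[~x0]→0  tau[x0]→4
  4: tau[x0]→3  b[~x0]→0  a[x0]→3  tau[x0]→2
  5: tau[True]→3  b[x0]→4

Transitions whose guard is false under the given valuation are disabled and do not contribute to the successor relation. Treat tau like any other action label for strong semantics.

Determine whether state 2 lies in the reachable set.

Answer: UNREACHABLE

Trace:
5 transition(s) survive guard evaluation.
depth 0: {0}
depth 1: {5}  now seen {0,5}
depth 2: {3}  now seen {0,3,5}
Reach set: {0,3,5}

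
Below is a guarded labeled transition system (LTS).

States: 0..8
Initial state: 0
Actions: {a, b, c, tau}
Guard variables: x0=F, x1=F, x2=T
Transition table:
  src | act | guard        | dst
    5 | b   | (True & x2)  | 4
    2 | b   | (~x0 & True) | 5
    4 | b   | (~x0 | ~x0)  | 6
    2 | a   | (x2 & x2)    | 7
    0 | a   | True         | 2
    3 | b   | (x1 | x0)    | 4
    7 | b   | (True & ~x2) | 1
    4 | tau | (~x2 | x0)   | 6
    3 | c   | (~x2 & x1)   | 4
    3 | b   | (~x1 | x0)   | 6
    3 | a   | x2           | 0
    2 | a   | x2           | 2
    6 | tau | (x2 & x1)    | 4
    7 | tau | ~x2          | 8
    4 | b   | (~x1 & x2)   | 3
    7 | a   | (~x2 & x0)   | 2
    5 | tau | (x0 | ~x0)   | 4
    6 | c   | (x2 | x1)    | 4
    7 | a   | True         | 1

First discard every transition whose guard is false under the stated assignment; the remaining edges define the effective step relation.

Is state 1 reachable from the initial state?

Answer: REACHABLE

Trace:
After dropping false guards: 12 live edges.
L0 = {0}
L1 = {2}  now seen {0,2}
L2 = {5,7}  now seen {0,2,5,7}
L3 = {1,4}  now seen {0,1,2,4,5,7}
L4 = {3,6}  now seen {0,1,2,3,4,5,6,7}
Reachable = {0,1,2,3,4,5,6,7}
witness 1: a·a·a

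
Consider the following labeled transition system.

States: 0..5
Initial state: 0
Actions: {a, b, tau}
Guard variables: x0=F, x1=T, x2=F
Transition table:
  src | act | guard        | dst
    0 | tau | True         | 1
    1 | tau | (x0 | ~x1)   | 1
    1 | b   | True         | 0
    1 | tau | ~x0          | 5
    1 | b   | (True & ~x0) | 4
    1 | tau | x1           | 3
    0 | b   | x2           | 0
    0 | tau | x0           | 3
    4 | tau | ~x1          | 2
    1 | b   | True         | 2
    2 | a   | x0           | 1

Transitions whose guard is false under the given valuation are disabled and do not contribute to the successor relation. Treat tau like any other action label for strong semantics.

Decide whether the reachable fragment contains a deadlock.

Answer: DEADLOCK at state 2

Analysis:
R = {0,1,2,3,4,5}
  0: tau→1  [1 exit(s)]
  1: b→0  b→2  b→4  tau→3  tau→5  [5 exit(s)]
  2: ∅  [deadlock]
  3: ∅  [deadlock]
  4: ∅  [deadlock]
  5: ∅  [deadlock]
witness 2: tau·b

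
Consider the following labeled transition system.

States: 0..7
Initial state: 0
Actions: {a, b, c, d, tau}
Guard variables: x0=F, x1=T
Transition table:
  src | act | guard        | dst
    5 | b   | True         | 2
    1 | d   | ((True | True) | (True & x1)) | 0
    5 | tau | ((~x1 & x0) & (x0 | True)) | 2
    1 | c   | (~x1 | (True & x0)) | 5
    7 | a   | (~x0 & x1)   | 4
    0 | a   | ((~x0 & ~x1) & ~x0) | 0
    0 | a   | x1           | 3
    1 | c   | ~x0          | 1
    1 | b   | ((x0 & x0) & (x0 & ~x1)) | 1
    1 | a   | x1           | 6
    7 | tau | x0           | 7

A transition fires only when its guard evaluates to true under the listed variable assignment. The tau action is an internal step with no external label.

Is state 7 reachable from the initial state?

6 transition(s) survive guard evaluation.
Layer 0: {0}
Layer 1: {3}  now seen {0,3}
Reachable = {0,3}

Answer: UNREACHABLE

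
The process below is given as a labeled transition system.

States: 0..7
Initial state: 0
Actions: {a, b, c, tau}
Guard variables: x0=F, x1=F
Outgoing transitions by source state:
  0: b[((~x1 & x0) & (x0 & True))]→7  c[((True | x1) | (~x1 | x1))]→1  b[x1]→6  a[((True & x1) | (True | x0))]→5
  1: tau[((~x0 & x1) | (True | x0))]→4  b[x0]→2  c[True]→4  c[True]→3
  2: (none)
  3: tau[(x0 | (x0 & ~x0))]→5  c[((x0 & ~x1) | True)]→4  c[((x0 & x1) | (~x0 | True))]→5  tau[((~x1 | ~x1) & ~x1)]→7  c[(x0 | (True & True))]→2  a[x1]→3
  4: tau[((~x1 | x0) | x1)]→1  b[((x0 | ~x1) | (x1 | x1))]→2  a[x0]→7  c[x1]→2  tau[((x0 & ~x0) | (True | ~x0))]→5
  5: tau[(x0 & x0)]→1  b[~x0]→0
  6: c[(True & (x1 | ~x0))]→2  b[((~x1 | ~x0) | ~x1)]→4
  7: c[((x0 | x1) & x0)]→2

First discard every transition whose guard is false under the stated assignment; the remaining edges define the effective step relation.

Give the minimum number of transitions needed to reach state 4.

Answer: 2

Working:
BFS to 4:
  L0 = {0}
  L1 = {1,5}
  L2 = {3,4}
first hit 4 at d=2 via c·c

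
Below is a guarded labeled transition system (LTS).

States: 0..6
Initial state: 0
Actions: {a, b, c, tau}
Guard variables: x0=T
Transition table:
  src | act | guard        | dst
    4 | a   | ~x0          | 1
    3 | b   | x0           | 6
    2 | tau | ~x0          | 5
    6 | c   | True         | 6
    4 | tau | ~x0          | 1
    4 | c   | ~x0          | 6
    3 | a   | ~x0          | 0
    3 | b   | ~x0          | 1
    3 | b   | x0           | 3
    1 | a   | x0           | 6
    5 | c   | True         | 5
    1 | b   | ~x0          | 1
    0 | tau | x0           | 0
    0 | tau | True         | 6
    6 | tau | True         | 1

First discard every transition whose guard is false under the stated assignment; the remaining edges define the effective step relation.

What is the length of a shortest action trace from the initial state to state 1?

Answer: 2

Trace:
Breadth-first toward 1:
  Layer 0: {0}
  Layer 1: {6}
  Layer 2: {1}
1 enters at depth 2; path tau·tau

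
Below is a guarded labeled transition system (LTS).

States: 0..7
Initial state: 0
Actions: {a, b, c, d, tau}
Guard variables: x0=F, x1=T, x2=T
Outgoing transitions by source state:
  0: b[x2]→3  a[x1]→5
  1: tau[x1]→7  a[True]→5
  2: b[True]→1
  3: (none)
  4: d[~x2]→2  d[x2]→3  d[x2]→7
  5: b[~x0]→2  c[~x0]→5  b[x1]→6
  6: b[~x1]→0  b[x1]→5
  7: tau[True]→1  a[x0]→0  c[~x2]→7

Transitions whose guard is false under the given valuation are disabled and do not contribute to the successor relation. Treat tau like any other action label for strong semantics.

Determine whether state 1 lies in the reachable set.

Answer: REACHABLE

Trace:
After dropping false guards: 12 live edges.
Layer 0: {0}
Layer 1: {3,5}  total {0,3,5}
Layer 2: {2,6}  total {0,2,3,5,6}
Layer 3: {1}  total {0,1,2,3,5,6}
Layer 4: {7}  total {0,1,2,3,5,6,7}
R = {0,1,2,3,5,6,7}
trace reaching 1: a·b·b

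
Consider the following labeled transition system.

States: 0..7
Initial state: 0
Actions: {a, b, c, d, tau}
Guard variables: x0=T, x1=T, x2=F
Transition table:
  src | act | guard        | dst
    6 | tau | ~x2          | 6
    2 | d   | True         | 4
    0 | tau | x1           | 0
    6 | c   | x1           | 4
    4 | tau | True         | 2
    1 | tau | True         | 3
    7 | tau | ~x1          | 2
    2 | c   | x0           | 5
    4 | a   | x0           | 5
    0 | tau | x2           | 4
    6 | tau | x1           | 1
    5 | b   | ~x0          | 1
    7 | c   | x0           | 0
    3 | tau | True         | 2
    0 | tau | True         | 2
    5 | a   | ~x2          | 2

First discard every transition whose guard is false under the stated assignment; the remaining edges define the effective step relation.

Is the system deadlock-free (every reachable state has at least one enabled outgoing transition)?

R = {0,2,4,5}
  0: tau→0  tau→2  [2 out]
  2: c→5  d→4  [2 out]
  4: a→5  tau→2  [2 out]
  5: a→2  [1 out]

Answer: DEADLOCK-FREE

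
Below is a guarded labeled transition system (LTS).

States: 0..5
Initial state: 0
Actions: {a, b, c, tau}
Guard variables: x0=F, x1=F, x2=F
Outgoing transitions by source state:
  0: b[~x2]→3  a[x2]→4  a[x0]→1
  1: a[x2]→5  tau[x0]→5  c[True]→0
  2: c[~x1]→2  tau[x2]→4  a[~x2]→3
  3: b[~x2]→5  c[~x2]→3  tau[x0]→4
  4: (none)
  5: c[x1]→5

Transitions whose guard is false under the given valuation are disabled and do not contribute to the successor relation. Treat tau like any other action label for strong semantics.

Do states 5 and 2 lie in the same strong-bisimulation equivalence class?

Answer: NOT BISIMILAR

Trace:
Refine partition for ~:
  P[0] = {{0,1,2,3,4,5}}
  P[1] = {{0},{1},{2},{3},{4,5}}
5 equivalence class(es) (converged in 2)
[5]={4,5}  [2]={2}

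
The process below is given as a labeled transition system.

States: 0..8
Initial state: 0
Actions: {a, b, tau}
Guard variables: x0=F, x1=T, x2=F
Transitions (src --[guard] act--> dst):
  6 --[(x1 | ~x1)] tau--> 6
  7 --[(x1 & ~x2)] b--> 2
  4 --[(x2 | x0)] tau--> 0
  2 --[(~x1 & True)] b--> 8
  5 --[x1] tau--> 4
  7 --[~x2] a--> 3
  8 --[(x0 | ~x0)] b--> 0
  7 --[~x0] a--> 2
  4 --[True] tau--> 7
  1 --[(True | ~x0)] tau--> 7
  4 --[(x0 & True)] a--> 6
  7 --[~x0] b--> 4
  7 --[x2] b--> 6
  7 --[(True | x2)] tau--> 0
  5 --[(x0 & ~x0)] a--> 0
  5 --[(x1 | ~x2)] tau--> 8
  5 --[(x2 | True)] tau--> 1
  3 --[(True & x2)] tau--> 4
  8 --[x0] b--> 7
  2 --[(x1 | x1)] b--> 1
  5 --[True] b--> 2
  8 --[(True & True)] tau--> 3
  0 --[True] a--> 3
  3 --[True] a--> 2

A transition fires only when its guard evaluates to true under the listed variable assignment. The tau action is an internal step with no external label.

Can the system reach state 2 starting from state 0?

Answer: REACHABLE

Working:
Guard filter leaves 17 enabled edge(s).
Layer 0: {0}
Layer 1: {3}  cumulative {0,3}
Layer 2: {2}  cumulative {0,2,3}
Layer 3: {1}  cumulative {0,1,2,3}
Layer 4: {7}  cumulative {0,1,2,3,7}
Layer 5: {4}  cumulative {0,1,2,3,4,7}
Reach set: {0,1,2,3,4,7}
Path to 2: a·a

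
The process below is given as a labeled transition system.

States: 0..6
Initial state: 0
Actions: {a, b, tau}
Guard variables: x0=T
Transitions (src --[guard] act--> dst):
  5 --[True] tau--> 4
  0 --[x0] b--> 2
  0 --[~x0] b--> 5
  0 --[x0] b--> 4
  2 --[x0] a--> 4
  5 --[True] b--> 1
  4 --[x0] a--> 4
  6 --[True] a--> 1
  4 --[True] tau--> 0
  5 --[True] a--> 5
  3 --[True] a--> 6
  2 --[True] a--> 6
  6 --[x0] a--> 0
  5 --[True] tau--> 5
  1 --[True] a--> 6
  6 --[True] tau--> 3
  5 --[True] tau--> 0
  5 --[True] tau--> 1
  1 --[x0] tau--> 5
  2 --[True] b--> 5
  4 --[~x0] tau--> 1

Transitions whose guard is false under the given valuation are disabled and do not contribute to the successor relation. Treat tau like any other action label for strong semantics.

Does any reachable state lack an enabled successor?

Reachable = {0,1,2,3,4,5,6}
  0: b→2  b→4  [deg 2]
  1: a→6  tau→5  [deg 2]
  2: a→4  a→6  b→5  [deg 3]
  3: a→6  [deg 1]
  4: a→4  tau→0  [deg 2]
  5: a→5  b→1  tau→0  tau→1  tau→4  tau→5  [deg 6]
  6: a→0  a→1  tau→3  [deg 3]

Answer: DEADLOCK-FREE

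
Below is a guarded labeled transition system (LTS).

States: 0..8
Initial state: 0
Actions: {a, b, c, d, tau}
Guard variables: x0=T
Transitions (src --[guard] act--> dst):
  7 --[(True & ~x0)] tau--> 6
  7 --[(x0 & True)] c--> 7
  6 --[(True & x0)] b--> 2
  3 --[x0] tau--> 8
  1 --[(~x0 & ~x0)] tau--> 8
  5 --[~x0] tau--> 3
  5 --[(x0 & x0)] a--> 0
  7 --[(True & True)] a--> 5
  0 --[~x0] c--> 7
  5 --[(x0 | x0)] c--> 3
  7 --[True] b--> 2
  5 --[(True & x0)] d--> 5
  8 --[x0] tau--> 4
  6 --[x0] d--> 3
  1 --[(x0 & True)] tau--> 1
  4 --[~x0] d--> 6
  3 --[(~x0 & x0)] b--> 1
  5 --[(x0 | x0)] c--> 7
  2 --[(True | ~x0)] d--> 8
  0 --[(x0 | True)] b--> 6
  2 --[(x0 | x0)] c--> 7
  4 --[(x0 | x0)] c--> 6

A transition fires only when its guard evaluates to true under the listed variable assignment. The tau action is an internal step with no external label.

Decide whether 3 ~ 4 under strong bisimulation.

Refine partition for ~:
  round 0: {{0,1,2,3,4,5,6,7,8}}
  round 1: {{0},{1,3,8},{2},{4},{5},{6},{7}}
  round 2: {{0},{1,3},{2},{4},{5},{6},{7},{8}}
  round 3: {{0},{1},{2},{3},{4},{5},{6},{7},{8}}
9 equivalence class(es) (converged in 4)
[3]={3}  [4]={4}

Answer: NOT BISIMILAR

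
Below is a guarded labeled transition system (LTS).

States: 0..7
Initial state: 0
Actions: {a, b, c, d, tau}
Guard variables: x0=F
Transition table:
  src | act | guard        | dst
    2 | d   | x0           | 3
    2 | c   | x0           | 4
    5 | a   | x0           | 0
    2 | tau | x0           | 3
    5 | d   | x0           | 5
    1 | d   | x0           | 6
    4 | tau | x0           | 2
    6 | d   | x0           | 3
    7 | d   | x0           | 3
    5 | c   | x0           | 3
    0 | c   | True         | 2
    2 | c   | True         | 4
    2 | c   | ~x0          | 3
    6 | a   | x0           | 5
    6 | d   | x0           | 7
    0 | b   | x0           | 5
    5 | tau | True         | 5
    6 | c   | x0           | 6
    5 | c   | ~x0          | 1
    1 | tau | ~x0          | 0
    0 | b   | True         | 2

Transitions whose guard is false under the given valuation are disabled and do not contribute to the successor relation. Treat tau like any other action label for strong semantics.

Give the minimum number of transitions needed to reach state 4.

Breadth-first toward 4:
  depth 0: {0}
  depth 1: {2}
  depth 2: {3,4}
depth(4)=2, e.g. b·c

Answer: 2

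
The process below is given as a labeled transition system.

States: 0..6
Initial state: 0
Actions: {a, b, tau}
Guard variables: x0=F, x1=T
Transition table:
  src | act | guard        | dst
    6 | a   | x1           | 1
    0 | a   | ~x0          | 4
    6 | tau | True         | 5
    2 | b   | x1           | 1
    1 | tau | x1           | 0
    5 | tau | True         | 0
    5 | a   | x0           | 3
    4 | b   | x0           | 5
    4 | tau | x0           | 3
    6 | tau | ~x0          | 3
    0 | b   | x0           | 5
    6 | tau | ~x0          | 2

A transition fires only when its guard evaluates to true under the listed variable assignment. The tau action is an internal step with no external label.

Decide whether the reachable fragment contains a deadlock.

Reachable = {0,4}
  0: a→4  [1 out]
  4: ∅  [deadlock]
trace reaching 4: a

Answer: DEADLOCK at state 4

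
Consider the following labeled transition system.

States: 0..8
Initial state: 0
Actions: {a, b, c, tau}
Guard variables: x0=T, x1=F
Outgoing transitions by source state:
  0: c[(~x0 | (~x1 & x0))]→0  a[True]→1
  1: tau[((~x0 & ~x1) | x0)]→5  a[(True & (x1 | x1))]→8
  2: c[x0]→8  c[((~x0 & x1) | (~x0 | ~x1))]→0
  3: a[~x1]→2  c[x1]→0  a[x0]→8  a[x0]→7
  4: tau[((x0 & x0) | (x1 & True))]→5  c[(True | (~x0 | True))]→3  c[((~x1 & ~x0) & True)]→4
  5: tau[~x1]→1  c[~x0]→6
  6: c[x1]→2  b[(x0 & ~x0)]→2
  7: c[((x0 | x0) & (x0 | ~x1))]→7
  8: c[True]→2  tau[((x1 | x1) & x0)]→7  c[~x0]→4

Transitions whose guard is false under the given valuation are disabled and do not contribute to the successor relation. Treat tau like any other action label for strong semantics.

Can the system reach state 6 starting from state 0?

Answer: UNREACHABLE

Analysis:
After dropping false guards: 13 live edges.
Layer 0: {0}
Layer 1: {1}  cumulative {0,1}
Layer 2: {5}  cumulative {0,1,5}
Reach set: {0,1,5}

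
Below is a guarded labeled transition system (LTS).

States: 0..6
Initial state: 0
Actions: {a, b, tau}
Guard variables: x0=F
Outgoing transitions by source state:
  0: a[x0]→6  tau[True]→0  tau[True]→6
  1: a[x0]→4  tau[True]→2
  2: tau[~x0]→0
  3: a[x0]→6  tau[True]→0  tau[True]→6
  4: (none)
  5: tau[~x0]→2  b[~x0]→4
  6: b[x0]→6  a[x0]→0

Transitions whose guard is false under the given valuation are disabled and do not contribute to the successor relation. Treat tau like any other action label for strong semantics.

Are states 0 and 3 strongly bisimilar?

Answer: BISIMILAR

Trace:
Refine partition for ~:
  π0 = {{0,1,2,3,4,5,6}}
  π1 = {{0,1,2,3},{4,6},{5}}
  π2 = {{0,3},{1,2},{4,6},{5}}
  π3 = {{0,3},{1},{2},{4,6},{5}}
5 equivalence class(es) (converged in 4)
class of 0: {0,3}; class of 3: {0,3}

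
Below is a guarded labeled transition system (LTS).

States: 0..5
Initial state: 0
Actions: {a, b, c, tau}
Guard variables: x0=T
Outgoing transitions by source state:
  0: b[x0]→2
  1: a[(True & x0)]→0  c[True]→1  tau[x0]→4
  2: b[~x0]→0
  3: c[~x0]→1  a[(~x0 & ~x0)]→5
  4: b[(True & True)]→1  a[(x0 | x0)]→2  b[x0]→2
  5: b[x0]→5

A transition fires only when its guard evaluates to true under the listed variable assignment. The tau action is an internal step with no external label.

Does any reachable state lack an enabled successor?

Reach set: {0,2}
  0: b→2  [1 exit(s)]
  2: ∅  [STUCK]
trace reaching 2: b

Answer: DEADLOCK at state 2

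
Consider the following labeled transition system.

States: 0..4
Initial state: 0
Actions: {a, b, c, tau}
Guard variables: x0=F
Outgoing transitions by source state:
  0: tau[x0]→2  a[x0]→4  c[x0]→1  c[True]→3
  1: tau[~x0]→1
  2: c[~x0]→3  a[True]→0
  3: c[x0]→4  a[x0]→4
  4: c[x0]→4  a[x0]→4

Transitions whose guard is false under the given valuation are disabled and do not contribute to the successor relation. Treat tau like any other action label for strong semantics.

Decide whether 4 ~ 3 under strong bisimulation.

Answer: BISIMILAR

Analysis:
Bisimulation quotient by refinement:
  round 0: {{0,1,2,3,4}}
  round 1: {{0},{1},{2},{3,4}}
stable after 2 split(s): 4 block(s)
4∈{3,4}, 3∈{3,4}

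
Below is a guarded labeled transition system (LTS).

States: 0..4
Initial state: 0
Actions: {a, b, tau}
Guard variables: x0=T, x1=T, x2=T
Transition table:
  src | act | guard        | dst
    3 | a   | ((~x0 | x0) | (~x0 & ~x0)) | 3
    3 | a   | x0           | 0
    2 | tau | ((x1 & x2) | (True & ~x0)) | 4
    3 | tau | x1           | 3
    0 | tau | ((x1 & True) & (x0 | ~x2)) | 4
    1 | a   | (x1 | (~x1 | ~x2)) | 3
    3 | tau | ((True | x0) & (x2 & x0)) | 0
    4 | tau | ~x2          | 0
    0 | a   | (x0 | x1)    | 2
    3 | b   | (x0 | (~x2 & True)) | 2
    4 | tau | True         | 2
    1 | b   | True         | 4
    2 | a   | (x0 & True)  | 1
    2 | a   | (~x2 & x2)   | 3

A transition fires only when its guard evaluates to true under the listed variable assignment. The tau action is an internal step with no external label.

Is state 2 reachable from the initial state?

12 transition(s) survive guard evaluation.
depth 0: {0}
depth 1: {2,4}  cumulative {0,2,4}
depth 2: {1}  cumulative {0,1,2,4}
depth 3: {3}  cumulative {0,1,2,3,4}
R = {0,1,2,3,4}
Path to 2: a

Answer: REACHABLE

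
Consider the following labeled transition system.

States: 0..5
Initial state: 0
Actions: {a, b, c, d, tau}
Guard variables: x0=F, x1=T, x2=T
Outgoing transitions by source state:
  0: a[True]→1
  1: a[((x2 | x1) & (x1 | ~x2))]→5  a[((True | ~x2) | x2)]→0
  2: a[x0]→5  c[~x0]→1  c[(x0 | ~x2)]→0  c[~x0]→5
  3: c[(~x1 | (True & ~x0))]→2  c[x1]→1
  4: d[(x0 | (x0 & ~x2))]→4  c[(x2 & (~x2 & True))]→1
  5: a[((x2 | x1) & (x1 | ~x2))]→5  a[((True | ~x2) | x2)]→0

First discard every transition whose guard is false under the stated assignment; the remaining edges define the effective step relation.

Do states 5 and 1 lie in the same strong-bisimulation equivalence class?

Refine partition for ~:
  π0 = {{0,1,2,3,4,5}}
  π1 = {{0,1,5},{2,3},{4}}
  π2 = {{0,1,5},{2},{3},{4}}
Fixed point at round 3; 4 class(es).
5∈{0,1,5}, 1∈{0,1,5}

Answer: BISIMILAR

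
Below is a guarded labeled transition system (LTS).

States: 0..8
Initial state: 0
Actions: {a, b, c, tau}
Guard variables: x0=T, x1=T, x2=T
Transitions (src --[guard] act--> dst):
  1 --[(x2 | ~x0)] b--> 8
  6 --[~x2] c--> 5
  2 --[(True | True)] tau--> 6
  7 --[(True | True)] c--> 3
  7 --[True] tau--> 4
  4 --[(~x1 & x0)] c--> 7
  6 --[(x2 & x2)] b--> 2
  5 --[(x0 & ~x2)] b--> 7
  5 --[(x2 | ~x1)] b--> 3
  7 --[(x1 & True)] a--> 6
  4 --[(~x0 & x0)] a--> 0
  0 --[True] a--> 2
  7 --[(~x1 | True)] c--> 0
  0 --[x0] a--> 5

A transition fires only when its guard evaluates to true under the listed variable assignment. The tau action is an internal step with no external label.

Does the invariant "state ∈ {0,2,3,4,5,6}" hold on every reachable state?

Answer: INVARIANT HOLDS

Trace:
Inv-set: {0,2,3,4,5,6}
R = {0,2,3,5,6}
  0: safe
  2: safe
  3: safe
  5: safe
  6: safe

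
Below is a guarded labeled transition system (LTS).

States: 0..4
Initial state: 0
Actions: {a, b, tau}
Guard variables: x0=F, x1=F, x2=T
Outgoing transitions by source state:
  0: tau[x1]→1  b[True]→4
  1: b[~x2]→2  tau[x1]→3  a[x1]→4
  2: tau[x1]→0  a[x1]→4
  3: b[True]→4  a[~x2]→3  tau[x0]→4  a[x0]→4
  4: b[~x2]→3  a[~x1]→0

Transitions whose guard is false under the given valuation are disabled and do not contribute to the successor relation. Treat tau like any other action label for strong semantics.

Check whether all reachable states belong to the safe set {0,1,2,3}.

Answer: INVARIANT VIOLATED at state 4

Analysis:
Inv-set: {0,1,2,3}
R = {0,4}
  0: ok
  4: outside
reach 4 via b — violates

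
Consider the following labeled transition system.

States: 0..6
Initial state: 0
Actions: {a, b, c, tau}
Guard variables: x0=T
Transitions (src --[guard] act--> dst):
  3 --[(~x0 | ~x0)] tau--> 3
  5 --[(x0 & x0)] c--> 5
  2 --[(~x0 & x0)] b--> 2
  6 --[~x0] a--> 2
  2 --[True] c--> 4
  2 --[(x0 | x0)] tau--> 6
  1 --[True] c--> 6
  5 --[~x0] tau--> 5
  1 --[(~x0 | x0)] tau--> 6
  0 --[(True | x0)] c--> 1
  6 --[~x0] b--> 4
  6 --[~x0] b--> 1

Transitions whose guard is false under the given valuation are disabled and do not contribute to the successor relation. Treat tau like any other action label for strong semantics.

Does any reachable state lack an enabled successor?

R = {0,1,6}
  0: c→1  [1 out]
  1: c→6  tau→6  [2 out]
  6: ∅  [STUCK]
witness 6: c·c

Answer: DEADLOCK at state 6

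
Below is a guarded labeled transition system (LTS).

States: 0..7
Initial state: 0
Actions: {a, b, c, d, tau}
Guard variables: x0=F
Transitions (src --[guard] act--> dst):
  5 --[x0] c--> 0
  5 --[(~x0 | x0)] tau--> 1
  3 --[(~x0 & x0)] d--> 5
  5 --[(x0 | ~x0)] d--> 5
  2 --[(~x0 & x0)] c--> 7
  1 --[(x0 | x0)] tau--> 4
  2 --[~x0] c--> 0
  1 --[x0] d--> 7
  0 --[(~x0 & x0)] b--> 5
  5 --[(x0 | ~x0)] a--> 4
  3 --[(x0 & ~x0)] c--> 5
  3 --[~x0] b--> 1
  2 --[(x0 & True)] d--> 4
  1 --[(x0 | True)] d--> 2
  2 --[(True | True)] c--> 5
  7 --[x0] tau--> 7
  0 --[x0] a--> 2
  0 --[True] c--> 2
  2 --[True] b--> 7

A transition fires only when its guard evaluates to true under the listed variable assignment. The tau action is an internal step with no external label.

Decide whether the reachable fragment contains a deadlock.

Reachable = {0,1,2,4,5,7}
  0: c→2  [1 exit(s)]
  1: d→2  [1 exit(s)]
  2: b→7  c→0  c→5  [3 exit(s)]
  4: ∅  [no exit]
  5: a→4  d→5  tau→1  [3 exit(s)]
  7: ∅  [no exit]
trace reaching 4: c·c·a

Answer: DEADLOCK at state 4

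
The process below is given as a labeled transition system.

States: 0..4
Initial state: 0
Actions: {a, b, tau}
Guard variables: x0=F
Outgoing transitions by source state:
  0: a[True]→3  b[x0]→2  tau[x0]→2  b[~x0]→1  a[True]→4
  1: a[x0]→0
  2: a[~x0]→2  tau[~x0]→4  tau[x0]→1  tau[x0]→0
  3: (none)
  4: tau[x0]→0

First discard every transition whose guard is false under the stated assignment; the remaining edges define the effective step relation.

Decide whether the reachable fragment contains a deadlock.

Answer: DEADLOCK at state 1

Working:
R = {0,1,3,4}
  0: a→3  a→4  b→1  [3 out]
  1: ∅  [deadlock]
  3: ∅  [deadlock]
  4: ∅  [deadlock]
Path to 1: b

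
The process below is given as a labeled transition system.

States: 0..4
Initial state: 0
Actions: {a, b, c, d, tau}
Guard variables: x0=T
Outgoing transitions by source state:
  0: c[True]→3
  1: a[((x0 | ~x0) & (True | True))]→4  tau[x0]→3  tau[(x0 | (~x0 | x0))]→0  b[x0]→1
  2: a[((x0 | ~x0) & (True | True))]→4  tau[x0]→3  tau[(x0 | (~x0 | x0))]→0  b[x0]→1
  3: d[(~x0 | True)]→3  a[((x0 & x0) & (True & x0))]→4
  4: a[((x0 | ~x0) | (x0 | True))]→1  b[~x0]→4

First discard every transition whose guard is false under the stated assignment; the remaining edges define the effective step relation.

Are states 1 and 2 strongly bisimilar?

Refine partition for ~:
  π0 = {{0,1,2,3,4}}
  π1 = {{0},{1,2},{3},{4}}
4 equivalence class(es) (converged in 2)
[1]={1,2}  [2]={1,2}

Answer: BISIMILAR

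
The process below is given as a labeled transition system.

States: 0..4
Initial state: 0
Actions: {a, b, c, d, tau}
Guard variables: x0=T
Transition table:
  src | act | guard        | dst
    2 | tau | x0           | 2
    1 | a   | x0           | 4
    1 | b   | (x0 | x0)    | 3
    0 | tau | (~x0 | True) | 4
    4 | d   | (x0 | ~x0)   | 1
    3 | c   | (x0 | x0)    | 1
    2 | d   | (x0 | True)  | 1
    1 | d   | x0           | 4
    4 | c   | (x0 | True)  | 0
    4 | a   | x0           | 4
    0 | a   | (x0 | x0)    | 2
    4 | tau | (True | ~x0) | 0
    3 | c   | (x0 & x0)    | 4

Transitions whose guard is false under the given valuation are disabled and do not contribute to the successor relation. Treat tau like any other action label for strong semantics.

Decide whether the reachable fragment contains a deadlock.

R = {0,1,2,3,4}
  0: a→2  tau→4  [2 exit(s)]
  1: a→4  b→3  d→4  [3 exit(s)]
  2: d→1  tau→2  [2 exit(s)]
  3: c→1  c→4  [2 exit(s)]
  4: a→4  c→0  d→1  tau→0  [4 exit(s)]

Answer: DEADLOCK-FREE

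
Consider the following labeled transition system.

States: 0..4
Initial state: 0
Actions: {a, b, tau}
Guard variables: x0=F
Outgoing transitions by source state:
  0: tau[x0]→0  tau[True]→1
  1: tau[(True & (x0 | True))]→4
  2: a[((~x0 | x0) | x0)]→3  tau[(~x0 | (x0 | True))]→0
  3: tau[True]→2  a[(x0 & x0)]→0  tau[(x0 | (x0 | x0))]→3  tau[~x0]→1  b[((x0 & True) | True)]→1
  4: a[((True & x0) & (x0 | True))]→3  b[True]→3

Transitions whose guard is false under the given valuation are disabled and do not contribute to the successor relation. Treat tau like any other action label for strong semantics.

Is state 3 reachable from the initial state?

Answer: REACHABLE

Working:
8 transition(s) survive guard evaluation.
L0 = {0}
L1 = {1}  total {0,1}
L2 = {4}  total {0,1,4}
L3 = {3}  total {0,1,3,4}
L4 = {2}  total {0,1,2,3,4}
R = {0,1,2,3,4}
witness 3: tau·tau·b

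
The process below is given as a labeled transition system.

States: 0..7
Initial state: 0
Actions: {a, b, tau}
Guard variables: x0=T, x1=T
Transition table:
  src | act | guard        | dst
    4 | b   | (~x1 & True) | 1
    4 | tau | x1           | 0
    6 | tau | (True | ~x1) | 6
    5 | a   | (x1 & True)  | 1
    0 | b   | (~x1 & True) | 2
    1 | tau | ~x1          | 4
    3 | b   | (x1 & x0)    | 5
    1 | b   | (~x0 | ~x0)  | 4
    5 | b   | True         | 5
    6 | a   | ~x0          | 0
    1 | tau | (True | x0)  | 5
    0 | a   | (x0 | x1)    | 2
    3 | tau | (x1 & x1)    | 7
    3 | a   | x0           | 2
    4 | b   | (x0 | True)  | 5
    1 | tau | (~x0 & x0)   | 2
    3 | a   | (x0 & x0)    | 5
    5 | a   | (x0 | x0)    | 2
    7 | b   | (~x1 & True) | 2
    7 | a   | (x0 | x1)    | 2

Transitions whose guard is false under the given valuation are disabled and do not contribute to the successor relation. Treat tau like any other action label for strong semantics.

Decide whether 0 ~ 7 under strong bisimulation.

Bisimulation quotient by refinement:
  round 0: {{0,1,2,3,4,5,6,7}}
  round 1: {{0,7},{1,6},{2},{3},{4},{5}}
  round 2: {{0,7},{1},{2},{3},{4},{5},{6}}
7 equivalence class(es) (converged in 3)
[0]={0,7}  [7]={0,7}

Answer: BISIMILAR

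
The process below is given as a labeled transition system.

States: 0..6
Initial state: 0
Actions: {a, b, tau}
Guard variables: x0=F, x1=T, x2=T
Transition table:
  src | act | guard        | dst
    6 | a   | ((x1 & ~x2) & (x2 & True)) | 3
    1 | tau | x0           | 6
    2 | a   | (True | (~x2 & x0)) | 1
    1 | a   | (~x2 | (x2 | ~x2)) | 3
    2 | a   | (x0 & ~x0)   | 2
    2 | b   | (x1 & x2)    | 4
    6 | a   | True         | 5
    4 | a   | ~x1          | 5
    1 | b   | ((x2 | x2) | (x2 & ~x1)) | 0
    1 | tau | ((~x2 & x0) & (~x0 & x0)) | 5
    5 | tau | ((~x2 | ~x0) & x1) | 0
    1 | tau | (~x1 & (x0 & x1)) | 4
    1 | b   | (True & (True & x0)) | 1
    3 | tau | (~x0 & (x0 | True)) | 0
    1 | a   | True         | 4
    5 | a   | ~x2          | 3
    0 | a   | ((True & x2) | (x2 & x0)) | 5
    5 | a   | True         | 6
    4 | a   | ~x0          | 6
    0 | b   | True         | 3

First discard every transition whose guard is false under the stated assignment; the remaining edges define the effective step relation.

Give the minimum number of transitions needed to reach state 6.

Answer: 2

Working:
BFS to 6:
  depth 0: {0}
  depth 1: {3,5}
  depth 2: {6}
depth(6)=2, e.g. a·a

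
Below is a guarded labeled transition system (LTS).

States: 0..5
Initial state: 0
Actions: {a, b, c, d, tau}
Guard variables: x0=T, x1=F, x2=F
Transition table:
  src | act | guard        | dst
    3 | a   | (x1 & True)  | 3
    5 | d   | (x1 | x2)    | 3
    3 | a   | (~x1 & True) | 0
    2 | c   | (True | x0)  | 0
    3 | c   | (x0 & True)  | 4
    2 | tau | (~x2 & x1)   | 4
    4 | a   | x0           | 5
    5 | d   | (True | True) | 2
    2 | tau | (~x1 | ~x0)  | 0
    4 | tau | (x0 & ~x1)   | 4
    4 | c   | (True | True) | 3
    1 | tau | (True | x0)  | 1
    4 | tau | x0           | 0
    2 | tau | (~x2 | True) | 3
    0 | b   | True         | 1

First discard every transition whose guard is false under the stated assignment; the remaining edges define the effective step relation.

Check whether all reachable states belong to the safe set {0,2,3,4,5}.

Safe = {0,2,3,4,5}
R = {0,1}
  0: ok
  1: outside
counterexample path to 1: b

Answer: INVARIANT VIOLATED at state 1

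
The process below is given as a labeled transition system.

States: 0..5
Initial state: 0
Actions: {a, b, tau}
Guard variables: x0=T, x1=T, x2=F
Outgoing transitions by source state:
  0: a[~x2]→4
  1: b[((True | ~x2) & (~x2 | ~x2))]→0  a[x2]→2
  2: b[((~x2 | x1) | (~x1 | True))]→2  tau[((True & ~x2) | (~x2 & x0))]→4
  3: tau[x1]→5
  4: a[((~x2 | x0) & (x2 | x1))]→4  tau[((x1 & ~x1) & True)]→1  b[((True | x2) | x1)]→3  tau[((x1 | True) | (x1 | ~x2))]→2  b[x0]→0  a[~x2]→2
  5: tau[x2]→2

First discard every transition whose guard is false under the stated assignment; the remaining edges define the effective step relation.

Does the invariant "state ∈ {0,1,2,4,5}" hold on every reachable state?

Answer: INVARIANT VIOLATED at state 3

Working:
Inv-set: {0,1,2,4,5}
Reach set: {0,2,3,4,5}
  0: ✓
  2: ✓
  3: outside
  4: ✓
  5: ✓
reach 3 via a·b — violates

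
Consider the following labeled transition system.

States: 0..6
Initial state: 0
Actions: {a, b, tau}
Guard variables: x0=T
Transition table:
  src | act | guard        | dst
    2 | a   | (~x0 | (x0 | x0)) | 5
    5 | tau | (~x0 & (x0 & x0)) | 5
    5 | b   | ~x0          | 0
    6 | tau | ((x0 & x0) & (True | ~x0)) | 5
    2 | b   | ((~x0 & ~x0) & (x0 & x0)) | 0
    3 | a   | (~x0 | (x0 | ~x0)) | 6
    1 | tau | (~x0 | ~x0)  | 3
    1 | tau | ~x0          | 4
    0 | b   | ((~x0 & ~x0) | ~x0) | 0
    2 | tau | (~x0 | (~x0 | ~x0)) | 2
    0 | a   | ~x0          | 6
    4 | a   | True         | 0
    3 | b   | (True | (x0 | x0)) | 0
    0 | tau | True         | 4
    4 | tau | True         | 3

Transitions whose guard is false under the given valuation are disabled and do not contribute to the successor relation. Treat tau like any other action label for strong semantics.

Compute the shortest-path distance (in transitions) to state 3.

Layered search for 3:
  L0 = {0}
  L1 = {4}
  L2 = {3}
first hit 3 at d=2 via tau·tau

Answer: 2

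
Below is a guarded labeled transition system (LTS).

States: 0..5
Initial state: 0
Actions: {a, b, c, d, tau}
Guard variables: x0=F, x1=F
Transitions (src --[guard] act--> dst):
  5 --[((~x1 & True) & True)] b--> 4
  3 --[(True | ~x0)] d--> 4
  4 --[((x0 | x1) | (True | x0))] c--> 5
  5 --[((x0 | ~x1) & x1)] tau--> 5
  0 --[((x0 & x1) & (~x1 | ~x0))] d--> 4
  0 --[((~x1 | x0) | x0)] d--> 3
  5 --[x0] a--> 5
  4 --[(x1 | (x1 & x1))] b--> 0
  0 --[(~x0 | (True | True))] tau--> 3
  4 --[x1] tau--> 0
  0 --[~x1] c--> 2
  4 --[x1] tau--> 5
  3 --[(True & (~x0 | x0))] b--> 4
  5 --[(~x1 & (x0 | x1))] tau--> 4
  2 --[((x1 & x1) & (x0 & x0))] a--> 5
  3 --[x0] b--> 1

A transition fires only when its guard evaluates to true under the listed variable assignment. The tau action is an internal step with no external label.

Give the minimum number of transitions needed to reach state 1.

Breadth-first toward 1:
  depth 0: {0}
  depth 1: {2,3}
  depth 2: {4}
  depth 3: {5}
1 never appears.

Answer: UNREACHABLE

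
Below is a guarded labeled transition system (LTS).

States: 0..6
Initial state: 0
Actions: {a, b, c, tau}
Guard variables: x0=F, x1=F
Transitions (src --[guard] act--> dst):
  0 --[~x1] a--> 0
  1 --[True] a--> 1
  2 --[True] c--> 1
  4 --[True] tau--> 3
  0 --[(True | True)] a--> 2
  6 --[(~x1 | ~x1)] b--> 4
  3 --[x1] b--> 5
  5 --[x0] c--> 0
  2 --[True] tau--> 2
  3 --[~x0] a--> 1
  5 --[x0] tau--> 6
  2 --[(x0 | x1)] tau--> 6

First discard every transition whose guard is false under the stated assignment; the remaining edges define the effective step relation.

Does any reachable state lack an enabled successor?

Answer: DEADLOCK-FREE

Analysis:
Reach set: {0,1,2}
  0: a→0  a→2  [2 exit(s)]
  1: a→1  [1 exit(s)]
  2: c→1  tau→2  [2 exit(s)]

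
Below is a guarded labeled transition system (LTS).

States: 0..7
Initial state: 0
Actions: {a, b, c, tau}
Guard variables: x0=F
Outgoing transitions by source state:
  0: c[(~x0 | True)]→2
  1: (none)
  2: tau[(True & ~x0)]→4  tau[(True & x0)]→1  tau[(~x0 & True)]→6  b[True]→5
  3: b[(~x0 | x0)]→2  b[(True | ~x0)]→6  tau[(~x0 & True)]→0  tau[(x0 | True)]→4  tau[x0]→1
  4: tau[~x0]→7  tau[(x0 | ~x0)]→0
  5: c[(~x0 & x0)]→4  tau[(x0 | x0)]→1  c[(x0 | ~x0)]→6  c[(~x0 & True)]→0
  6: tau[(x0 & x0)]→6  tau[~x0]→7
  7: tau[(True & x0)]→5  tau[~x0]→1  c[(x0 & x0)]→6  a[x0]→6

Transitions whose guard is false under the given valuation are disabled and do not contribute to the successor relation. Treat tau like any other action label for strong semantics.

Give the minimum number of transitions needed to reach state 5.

Breadth-first toward 5:
  Layer 0: {0}
  Layer 1: {2}
  Layer 2: {4,5,6}
first hit 5 at d=2 via c·b

Answer: 2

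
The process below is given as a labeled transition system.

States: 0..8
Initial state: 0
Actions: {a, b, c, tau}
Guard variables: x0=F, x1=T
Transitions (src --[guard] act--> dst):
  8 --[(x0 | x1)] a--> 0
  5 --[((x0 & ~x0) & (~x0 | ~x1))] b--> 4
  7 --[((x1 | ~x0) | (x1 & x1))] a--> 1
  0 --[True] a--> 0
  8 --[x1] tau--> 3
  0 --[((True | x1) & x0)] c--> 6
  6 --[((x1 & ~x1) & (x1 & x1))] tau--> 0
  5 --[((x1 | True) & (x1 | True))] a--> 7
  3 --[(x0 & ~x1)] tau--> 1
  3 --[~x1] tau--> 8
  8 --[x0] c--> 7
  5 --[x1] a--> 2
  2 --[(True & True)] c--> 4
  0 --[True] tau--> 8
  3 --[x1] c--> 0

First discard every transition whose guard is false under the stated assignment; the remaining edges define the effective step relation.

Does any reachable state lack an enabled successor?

Reachable = {0,3,8}
  0: a→0  tau→8  [2 out]
  3: c→0  [1 out]
  8: a→0  tau→3  [2 out]

Answer: DEADLOCK-FREE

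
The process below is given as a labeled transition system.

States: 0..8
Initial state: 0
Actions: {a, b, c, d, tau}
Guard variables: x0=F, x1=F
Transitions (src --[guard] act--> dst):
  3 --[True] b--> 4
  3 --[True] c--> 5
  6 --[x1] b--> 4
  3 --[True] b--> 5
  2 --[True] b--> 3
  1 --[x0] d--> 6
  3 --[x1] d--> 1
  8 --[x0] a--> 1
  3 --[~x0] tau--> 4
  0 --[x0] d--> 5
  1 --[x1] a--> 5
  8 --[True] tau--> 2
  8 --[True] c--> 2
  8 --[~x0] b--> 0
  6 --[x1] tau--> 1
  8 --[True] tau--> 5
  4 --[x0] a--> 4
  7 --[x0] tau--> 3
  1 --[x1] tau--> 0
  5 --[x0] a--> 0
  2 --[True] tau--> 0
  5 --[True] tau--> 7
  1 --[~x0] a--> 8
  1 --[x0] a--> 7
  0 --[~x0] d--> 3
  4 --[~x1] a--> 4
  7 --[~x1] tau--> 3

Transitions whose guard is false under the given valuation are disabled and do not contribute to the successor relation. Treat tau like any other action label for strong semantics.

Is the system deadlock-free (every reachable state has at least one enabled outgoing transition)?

Answer: DEADLOCK-FREE

Analysis:
Reachable = {0,3,4,5,7}
  0: d→3  [1 exit(s)]
  3: b→4  b→5  c→5  tau→4  [4 exit(s)]
  4: a→4  [1 exit(s)]
  5: tau→7  [1 exit(s)]
  7: tau→3  [1 exit(s)]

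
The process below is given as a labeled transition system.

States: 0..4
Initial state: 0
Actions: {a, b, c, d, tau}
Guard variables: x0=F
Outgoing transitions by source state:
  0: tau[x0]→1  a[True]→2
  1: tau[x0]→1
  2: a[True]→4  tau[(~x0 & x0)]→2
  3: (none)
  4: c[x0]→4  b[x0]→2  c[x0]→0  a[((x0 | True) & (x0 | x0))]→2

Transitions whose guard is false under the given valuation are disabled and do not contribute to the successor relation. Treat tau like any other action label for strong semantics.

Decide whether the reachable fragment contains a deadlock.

Reach set: {0,2,4}
  0: a→2  [1 exit(s)]
  2: a→4  [1 exit(s)]
  4: ∅  [STUCK]
witness 4: a·a

Answer: DEADLOCK at state 4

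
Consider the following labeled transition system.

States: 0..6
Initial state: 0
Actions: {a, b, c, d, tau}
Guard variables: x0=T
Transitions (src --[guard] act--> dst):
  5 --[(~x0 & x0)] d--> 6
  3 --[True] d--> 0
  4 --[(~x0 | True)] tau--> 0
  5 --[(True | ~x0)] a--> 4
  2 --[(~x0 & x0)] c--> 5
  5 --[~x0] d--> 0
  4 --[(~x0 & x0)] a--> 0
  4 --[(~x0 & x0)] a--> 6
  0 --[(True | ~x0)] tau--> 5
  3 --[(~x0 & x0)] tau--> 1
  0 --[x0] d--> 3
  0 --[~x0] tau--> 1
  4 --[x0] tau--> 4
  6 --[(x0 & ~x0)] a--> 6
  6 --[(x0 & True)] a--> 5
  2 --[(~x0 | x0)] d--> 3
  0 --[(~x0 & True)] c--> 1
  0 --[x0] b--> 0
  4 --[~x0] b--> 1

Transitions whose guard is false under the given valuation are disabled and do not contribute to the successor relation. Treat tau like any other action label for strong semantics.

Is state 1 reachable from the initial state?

Answer: UNREACHABLE

Analysis:
Guard filter leaves 9 enabled edge(s).
L0 = {0}
L1 = {3,5}  total {0,3,5}
L2 = {4}  total {0,3,4,5}
Reach set: {0,3,4,5}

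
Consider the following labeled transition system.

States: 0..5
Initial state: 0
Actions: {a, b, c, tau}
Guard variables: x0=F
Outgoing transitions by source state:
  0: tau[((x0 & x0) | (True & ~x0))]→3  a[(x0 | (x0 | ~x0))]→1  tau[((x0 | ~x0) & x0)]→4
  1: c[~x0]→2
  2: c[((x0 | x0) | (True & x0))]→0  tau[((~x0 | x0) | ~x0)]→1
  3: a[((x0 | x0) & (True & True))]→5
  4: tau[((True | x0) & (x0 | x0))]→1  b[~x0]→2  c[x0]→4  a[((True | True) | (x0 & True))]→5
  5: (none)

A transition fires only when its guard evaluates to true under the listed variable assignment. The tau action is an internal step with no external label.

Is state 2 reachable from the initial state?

After dropping false guards: 6 live edges.
depth 0: {0}
depth 1: {1,3}  cumulative {0,1,3}
depth 2: {2}  cumulative {0,1,2,3}
R = {0,1,2,3}
trace reaching 2: a·c

Answer: REACHABLE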